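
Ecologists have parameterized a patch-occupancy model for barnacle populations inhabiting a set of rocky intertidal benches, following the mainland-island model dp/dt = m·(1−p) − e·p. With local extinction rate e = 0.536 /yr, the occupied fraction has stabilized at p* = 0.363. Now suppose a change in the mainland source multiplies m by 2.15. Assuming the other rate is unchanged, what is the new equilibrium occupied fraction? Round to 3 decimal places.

Balance m(1−p*) = e·p* gives m = e·p*/(1−p*) = 0.536×0.36300/0.63700 = 0.30544.
New p* = m/(m+e) = 0.65670/(0.65670+0.53600) = 0.55060.

0.551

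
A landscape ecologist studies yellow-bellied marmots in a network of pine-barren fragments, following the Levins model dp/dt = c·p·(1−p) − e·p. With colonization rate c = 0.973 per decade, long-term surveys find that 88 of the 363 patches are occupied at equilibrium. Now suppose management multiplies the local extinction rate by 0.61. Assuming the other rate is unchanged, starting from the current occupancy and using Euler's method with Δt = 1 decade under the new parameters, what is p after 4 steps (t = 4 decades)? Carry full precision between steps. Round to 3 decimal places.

Observed p* = 88/363 = 0.24242.
Balance c(1−p*) = e gives e = 0.973×(1 − 0.24242) = 0.73712.
Starting from p₀ = 0.24242; update p ← p + (dp/dt)·Δt with the new parameters.
  1  |  dp/dt·Δt = +0.069691  |  p_1 = 0.312116
  2  |  dp/dt·Δt = +0.068562  |  p_2 = 0.380677
  3  |  dp/dt·Δt = +0.058227  |  p_3 = 0.438905
  4  |  dp/dt·Δt = +0.042267  |  p_4 = 0.481172

0.481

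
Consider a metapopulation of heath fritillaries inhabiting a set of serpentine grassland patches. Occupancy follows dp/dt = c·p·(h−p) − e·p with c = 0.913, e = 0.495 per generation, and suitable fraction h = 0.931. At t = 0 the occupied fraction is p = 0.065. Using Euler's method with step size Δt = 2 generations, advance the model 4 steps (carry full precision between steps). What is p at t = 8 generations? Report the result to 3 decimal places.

Update rule: p ← p + [c·p·(h−p) − e·p]·Δt with Δt = 2.
  1  |  dp/dt·Δt = +0.038436  |  p_1 = 0.103436
  2  |  dp/dt·Δt = +0.053904  |  p_2 = 0.157339
  3  |  dp/dt·Δt = +0.066508  |  p_3 = 0.223847
  4  |  dp/dt·Δt = +0.067436  |  p_4 = 0.291284

0.291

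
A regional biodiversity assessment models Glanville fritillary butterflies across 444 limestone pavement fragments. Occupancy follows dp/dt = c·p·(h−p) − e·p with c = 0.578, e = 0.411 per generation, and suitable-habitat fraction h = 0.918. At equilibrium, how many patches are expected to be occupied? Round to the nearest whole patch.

p* = h − e/c = 0.918 − 0.7111 = 0.2069.
Expected occupied patches = N × p* = 444 × 0.2069 = 91.88 ≈ 92.

92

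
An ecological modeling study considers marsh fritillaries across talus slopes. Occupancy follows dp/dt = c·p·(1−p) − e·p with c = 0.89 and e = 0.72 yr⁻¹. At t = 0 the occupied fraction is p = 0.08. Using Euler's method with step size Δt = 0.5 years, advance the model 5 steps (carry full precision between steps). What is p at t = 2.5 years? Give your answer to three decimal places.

Update rule: p ← p + [c·p·(1−p) − e·p]·Δt with Δt = 0.5.
t = 0.5: p = 0.08000 + (+0.00395) = 0.08395
t = 1: p = 0.08395 + (+0.00400) = 0.08795
t = 1.5: p = 0.08795 + (+0.00403) = 0.09199
t = 2: p = 0.09199 + (+0.00405) = 0.09604
t = 2.5: p = 0.09604 + (+0.00406) = 0.10010

0.100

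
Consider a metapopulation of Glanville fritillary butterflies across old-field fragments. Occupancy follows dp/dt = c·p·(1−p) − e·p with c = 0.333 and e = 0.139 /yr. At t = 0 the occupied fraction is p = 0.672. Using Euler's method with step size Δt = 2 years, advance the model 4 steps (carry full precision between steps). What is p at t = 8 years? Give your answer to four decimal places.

Update rule: p ← p + [c·p·(1−p) − e·p]·Δt with Δt = 2.
  1  |  dp/dt·Δt = -0.040019  |  p_1 = 0.631981
  2  |  dp/dt·Δt = -0.020792  |  p_2 = 0.611189
  3  |  dp/dt·Δt = -0.011644  |  p_3 = 0.599545
  4  |  dp/dt·Δt = -0.006773  |  p_4 = 0.592772

0.5928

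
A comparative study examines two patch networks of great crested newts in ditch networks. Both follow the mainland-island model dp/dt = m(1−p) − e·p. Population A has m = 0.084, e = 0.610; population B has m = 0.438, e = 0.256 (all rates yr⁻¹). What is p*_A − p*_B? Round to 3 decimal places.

-0.510

A: p*_A = m/(m+e) = 0.084/0.6940 = 0.1210.
B: p*_B = 0.438/0.6940 = 0.6311.
p*_A − p*_B = 0.1210 − 0.6311 = -0.5101.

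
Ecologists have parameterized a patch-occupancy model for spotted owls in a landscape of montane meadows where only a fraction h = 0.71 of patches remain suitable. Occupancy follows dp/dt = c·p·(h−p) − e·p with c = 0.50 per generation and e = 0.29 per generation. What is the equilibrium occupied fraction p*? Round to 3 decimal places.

0.130

Setting dp/dt = 0 and dividing by p* gives c·(h−p*) = e.
So p* = h − e/c = 0.71 − 0.29/0.50 = 0.71 − 0.5800 = 0.1300.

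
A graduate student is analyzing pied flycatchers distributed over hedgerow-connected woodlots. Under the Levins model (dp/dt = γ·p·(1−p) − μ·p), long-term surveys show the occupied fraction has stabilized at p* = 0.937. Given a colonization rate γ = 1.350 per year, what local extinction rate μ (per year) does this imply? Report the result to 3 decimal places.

At equilibrium γ(1−p*) = μ.
μ = 1.350 × (1 − 0.937) = 1.350 × 0.0630 = 0.0850.

0.085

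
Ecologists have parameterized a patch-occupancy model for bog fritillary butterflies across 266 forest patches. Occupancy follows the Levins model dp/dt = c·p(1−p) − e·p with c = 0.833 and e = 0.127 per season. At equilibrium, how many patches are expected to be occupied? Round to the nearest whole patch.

225

p* = 1 − e/c = 1 − 0.127/0.833 = 0.8475.
Expected occupied patches = N × p* = 266 × 0.8475 = 225.45 ≈ 225.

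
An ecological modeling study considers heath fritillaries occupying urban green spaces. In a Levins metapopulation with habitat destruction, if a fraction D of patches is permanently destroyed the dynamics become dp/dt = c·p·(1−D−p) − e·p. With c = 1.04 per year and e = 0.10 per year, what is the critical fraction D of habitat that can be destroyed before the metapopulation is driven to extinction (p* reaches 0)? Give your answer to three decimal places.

0.904

The nontrivial equilibrium is p* = (1−D) − e/c; extinction occurs when this hits zero.
So D_crit = 1 − e/c = 1 − 0.10/1.04 = 1 − 0.0962 = 0.9038.
This equals the undisturbed p*, a classic result of Lande's extension.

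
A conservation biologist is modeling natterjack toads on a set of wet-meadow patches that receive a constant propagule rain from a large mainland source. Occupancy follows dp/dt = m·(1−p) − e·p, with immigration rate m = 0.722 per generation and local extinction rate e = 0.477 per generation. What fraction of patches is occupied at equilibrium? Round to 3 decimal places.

0.602

Setting dp/dt = 0: m − m·p* = e·p*, so m = (m+e)·p*.
p* = m/(m+e) = 0.722/(0.722+0.477) = 0.722/1.1990 = 0.6022.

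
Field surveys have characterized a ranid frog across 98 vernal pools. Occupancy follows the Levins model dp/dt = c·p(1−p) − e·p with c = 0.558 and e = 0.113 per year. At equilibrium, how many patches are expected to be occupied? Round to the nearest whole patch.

p* = 1 − e/c = 1 − 0.113/0.558 = 0.7975.
Expected occupied patches = N × p* = 98 × 0.7975 = 78.15 ≈ 78.

78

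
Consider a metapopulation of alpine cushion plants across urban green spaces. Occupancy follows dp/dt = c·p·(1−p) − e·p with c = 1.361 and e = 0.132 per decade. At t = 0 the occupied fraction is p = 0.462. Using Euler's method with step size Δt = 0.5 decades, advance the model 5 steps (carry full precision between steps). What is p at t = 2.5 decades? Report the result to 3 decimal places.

0.886

Update rule: p ← p + [c·p·(1−p) − e·p]·Δt with Δt = 0.5.
t = 0.5: p = 0.46200 + (+0.13865) = 0.60065
t = 1: p = 0.60065 + (+0.12359) = 0.72424
t = 1.5: p = 0.72424 + (+0.08811) = 0.81235
t = 2: p = 0.81235 + (+0.05012) = 0.86247
t = 2.5: p = 0.86247 + (+0.02380) = 0.88626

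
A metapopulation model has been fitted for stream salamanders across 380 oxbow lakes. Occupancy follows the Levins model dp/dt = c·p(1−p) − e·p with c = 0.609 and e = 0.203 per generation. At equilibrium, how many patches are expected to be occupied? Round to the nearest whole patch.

253

p* = 1 − e/c = 1 − 0.203/0.609 = 0.6667.
Expected occupied patches = N × p* = 380 × 0.6667 = 253.33 ≈ 253.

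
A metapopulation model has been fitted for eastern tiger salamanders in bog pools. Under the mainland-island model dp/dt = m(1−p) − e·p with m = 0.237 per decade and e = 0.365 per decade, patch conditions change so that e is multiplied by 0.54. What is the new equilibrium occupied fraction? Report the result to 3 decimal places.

Before: p* = 0.237/(0.237+0.365) = 0.3937.
After: m = 0.237, e = 0.1971; p* = 0.237/0.4341 = 0.5460.

0.546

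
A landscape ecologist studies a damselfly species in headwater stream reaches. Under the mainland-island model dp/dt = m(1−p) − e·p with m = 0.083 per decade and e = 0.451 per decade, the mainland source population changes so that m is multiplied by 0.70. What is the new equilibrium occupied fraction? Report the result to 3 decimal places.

Before: p* = 0.083/(0.083+0.451) = 0.1554.
After: m = 0.0581, e = 0.451; p* = 0.0581/0.5091 = 0.1141.

0.114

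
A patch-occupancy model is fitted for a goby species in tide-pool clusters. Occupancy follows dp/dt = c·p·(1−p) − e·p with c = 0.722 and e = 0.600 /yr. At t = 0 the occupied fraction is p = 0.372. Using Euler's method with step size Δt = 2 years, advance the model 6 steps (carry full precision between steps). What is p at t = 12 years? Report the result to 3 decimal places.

0.183

Update rule: p ← p + [c·p·(1−p) − e·p]·Δt with Δt = 2.
  1  |  dp/dt·Δt = -0.109058  |  p_1 = 0.262942
  2  |  dp/dt·Δt = -0.035678  |  p_2 = 0.227264
  3  |  dp/dt·Δt = -0.019128  |  p_3 = 0.208135
  4  |  dp/dt·Δt = -0.011769  |  p_4 = 0.196366
  5  |  dp/dt·Δt = -0.007767  |  p_5 = 0.188599
  6  |  dp/dt·Δt = -0.005344  |  p_6 = 0.183255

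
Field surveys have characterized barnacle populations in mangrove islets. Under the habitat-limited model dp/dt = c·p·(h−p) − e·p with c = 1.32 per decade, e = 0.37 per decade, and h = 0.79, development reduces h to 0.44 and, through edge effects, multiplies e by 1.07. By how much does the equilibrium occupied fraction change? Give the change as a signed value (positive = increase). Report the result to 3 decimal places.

Before: p* = h − e/c = 0.79 − 0.37/1.32 = 0.79 − 0.2803 = 0.5097.
After: c = 1.32, e = 0.3959, h = 0.44; p* = 0.44 − 0.3959/1.32 = 0.1401.
Δp* = 0.1401 − 0.5097 = -0.3696.

-0.370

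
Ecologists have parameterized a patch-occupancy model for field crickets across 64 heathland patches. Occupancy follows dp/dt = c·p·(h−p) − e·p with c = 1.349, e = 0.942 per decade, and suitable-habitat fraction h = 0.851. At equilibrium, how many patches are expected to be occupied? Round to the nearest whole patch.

10

p* = h − e/c = 0.851 − 0.6983 = 0.1527.
Expected occupied patches = N × p* = 64 × 0.1527 = 9.77 ≈ 10.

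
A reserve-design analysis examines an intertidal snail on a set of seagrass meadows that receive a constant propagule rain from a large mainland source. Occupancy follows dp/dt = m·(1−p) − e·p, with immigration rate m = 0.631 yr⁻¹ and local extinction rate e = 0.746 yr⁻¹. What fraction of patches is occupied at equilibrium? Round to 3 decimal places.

0.458

Setting dp/dt = 0: m − m·p* = e·p*, so m = (m+e)·p*.
p* = m/(m+e) = 0.631/(0.631+0.746) = 0.631/1.3770 = 0.4582.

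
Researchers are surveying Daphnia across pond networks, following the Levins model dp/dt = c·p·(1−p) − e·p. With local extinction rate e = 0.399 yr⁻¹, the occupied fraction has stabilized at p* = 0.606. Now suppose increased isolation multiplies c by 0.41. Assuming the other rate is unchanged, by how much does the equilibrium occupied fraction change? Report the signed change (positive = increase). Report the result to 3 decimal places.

-0.567

Balance c(1−p*) = e gives c = e/(1 − 0.60600) = 0.399/0.39400 = 1.01269.
New p* = 1 − e/c = 1 − 0.39900/0.41520 = 0.03902.
Δp* = 0.03902 − 0.60600 = -0.56698.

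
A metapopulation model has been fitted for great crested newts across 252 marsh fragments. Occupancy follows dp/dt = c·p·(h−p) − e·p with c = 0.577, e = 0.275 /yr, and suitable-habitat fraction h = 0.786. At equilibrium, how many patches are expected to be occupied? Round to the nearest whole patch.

78

p* = h − e/c = 0.786 − 0.4766 = 0.3094.
Expected occupied patches = N × p* = 252 × 0.3094 = 77.97 ≈ 78.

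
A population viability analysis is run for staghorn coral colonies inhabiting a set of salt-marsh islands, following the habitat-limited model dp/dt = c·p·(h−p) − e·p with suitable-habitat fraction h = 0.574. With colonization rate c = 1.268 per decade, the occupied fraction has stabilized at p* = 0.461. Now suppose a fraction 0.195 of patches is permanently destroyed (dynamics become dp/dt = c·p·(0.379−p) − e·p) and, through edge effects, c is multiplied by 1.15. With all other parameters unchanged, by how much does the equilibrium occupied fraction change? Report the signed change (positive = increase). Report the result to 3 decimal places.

Balance c(h−p*) = e gives e = 1.268×(0.574 − 0.46100) = 0.14328.
New p* = 0.379 − e/c = 0.379 − 0.14328/1.45820 = 0.28074.
Δp* = 0.28074 − 0.46100 = -0.18026.

-0.180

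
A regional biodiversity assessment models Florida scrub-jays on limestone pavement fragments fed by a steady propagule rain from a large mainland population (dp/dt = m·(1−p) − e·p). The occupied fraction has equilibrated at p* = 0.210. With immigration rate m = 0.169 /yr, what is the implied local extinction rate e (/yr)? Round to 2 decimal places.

0.64

At equilibrium m(1−p*) = e·p*, so e = m(1−p*)/p*.
e = 0.169 × 0.7900 / 0.210 = 0.6358.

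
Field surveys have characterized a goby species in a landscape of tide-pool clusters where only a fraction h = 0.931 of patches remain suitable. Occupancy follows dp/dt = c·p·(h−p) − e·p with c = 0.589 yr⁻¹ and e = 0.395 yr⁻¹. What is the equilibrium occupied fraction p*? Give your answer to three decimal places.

Setting dp/dt = 0 and dividing by p* gives c·(h−p*) = e.
So p* = h − e/c = 0.931 − 0.395/0.589 = 0.931 − 0.6706 = 0.2604.

0.260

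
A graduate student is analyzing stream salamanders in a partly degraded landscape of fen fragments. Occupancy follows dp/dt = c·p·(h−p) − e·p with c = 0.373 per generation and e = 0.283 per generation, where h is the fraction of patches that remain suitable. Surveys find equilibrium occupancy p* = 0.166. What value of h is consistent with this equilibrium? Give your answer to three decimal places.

At equilibrium c(h−p*) = e, so h = p* + e/c.
h = 0.166 + 0.283/0.373 = 0.166 + 0.7587 = 0.9247.

0.925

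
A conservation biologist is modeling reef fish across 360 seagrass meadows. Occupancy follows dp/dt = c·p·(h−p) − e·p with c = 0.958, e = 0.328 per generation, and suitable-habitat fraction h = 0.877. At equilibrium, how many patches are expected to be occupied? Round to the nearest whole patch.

p* = h − e/c = 0.877 − 0.3424 = 0.5346.
Expected occupied patches = N × p* = 360 × 0.5346 = 192.46 ≈ 192.

192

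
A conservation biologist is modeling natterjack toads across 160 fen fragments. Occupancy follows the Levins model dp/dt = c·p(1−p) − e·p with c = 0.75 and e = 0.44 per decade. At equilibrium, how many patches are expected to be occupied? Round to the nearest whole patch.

66

p* = 1 − e/c = 1 − 0.44/0.75 = 0.4133.
Expected occupied patches = N × p* = 160 × 0.4133 = 66.13 ≈ 66.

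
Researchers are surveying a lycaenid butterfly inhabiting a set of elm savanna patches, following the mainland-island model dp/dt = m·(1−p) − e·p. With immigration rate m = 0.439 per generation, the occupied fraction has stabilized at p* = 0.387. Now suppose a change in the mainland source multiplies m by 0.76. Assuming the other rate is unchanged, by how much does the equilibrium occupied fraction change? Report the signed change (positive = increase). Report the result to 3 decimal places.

-0.063

Balance m(1−p*) = e·p* gives e = m(1−p*)/p* = 0.439×0.61300/0.38700 = 0.69537.
New p* = m/(m+e) = 0.33364/(0.33364+0.69537) = 0.32423.
Δp* = 0.32423 − 0.38700 = -0.06277.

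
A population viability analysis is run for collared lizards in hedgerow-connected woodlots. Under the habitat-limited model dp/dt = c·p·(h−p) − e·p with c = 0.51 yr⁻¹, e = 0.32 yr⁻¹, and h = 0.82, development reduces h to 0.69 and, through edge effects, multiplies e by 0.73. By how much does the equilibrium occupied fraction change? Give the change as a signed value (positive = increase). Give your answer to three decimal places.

0.039

Before: p* = h − e/c = 0.82 − 0.32/0.51 = 0.82 − 0.6275 = 0.1925.
After: c = 0.51, e = 0.2336, h = 0.69; p* = 0.69 − 0.2336/0.51 = 0.2320.
Δp* = 0.2320 − 0.1925 = +0.0394.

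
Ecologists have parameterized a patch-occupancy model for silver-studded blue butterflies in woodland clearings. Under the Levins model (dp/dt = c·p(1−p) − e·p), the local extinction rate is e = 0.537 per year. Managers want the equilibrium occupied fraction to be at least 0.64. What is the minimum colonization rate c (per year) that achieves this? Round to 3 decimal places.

p* = 1 − e/c ≥ 0.64 requires e/c ≤ 0.3600, i.e. c ≥ e/0.3600.
c_min = 0.537/0.3600 = 1.4917.

1.492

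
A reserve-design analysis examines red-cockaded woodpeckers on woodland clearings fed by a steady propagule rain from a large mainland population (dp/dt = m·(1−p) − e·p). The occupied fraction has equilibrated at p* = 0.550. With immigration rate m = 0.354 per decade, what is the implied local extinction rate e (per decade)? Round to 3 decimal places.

0.290

At equilibrium m(1−p*) = e·p*, so e = m(1−p*)/p*.
e = 0.354 × 0.4500 / 0.550 = 0.2896.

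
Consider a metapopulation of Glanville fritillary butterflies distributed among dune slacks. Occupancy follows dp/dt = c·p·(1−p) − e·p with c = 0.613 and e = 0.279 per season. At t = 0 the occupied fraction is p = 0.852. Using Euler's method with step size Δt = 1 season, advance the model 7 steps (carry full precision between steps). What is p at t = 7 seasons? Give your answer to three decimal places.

0.554

Update rule: p ← p + [c·p·(1−p) − e·p]·Δt with Δt = 1.
p: 0.85200 → 0.69159  (Δp = -0.16041)
p: 0.69159 → 0.62938  (Δp = -0.06220)
p: 0.62938 → 0.59677  (Δp = -0.03261)
p: 0.59677 → 0.57778  (Δp = -0.01899)
p: 0.57778 → 0.56612  (Δp = -0.01166)
p: 0.56612 → 0.55874  (Δp = -0.00738)
p: 0.55874 → 0.55399  (Δp = -0.00476)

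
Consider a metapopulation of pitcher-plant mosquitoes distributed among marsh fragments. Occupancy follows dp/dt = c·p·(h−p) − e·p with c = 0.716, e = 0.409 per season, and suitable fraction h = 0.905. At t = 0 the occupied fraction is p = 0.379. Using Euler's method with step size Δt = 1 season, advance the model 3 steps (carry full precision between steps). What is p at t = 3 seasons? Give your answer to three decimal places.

Update rule: p ← p + [c·p·(h−p) − e·p]·Δt with Δt = 1.
p: 0.37900 → 0.36673  (Δp = -0.01227)
p: 0.36673 → 0.35807  (Δp = -0.00865)
p: 0.35807 → 0.35184  (Δp = -0.00623)

0.352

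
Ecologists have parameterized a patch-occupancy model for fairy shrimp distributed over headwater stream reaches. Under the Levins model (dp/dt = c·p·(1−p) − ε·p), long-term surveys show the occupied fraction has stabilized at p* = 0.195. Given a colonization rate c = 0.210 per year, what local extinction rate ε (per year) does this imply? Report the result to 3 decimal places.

At equilibrium c(1−p*) = ε.
ε = 0.210 × (1 − 0.195) = 0.210 × 0.8050 = 0.1690.

0.169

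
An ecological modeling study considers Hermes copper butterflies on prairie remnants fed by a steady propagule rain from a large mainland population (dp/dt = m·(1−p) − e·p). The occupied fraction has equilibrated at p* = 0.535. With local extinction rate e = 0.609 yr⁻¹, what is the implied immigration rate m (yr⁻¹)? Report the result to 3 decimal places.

0.701

At equilibrium m(1−p*) = e·p*, so m = e·p*/(1−p*).
m = 0.609 × 0.535 / 0.4650 = 0.3258/0.4650 = 0.7007.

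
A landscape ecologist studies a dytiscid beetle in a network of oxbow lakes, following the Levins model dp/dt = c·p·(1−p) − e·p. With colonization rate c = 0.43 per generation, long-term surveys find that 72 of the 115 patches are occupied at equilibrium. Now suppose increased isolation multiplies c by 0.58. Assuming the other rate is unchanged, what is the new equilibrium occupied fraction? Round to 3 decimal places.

Observed p* = 72/115 = 0.62609.
Balance c(1−p*) = e gives e = 0.43×(1 − 0.62609) = 0.16078.
New p* = 1 − e/c = 1 − 0.16078/0.24940 = 0.35533.

0.355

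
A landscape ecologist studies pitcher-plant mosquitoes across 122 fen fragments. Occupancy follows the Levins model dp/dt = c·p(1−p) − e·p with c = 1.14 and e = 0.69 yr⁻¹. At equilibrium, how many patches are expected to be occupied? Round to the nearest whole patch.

p* = 1 − e/c = 1 − 0.69/1.14 = 0.3947.
Expected occupied patches = N × p* = 122 × 0.3947 = 48.16 ≈ 48.

48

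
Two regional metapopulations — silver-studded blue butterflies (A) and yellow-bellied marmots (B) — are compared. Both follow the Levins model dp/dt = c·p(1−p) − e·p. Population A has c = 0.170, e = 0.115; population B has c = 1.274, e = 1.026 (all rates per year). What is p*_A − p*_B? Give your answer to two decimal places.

A: p*_A = 1 − 0.115/0.170 = 0.3235.
B: p*_B = 1 − 1.026/1.274 = 0.1947.
p*_A − p*_B = 0.3235 − 0.1947 = 0.1289.

0.13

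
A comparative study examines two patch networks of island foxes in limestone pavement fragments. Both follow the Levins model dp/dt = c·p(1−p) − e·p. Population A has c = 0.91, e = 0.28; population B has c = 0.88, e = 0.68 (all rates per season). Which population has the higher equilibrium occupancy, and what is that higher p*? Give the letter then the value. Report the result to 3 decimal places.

A, 0.692

A: p*_A = 1 − 0.28/0.91 = 0.6923.
B: p*_B = 1 − 0.68/0.88 = 0.2273.
A is higher at 0.6923.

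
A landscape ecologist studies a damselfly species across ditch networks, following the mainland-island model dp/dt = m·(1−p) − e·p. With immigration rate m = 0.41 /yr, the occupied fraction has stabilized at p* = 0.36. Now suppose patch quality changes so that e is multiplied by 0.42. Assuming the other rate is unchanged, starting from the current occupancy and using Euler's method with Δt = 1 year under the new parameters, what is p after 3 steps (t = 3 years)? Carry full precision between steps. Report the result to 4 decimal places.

0.5677

Balance m(1−p*) = e·p* gives e = m(1−p*)/p* = 0.41×0.64000/0.36000 = 0.72889.
Starting from p₀ = 0.36000; update p ← p + (dp/dt)·Δt with the new parameters.
step 1: Δp = +0.15219, p = 0.51219
step 2: Δp = +0.04320, p = 0.55539
step 3: Δp = +0.01226, p = 0.56766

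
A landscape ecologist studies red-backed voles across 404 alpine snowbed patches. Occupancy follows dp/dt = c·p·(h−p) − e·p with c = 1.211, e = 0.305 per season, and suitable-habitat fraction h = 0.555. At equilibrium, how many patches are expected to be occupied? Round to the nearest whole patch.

122

p* = h − e/c = 0.555 − 0.2519 = 0.3031.
Expected occupied patches = N × p* = 404 × 0.3031 = 122.47 ≈ 122.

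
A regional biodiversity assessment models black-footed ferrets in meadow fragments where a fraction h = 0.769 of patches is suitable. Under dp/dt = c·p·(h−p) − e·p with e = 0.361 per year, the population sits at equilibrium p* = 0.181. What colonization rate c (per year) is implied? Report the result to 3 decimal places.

At equilibrium c(h−p*) = e, so c = e/(h−p*).
c = 0.361/(0.769 − 0.181) = 0.361/0.5880 = 0.6139.

0.614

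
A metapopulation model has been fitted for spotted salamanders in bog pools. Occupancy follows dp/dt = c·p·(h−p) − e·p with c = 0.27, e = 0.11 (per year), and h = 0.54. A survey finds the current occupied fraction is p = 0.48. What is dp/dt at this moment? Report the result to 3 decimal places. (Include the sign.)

Colonization term: c·p·(h−p) = 0.27×0.48×0.0600 = 0.00778.
Extinction term: e·p = 0.05280.
dp/dt = 0.00778 − 0.05280 = -0.04502.

-0.045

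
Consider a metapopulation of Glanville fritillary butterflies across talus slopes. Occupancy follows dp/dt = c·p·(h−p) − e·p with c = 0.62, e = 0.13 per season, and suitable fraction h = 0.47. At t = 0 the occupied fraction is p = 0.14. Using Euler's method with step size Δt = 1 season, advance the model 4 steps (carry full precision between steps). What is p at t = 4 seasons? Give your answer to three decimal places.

0.180

Update rule: p ← p + [c·p·(h−p) − e·p]·Δt with Δt = 1.
step 1: Δp = +0.01044, p = 0.15044
step 2: Δp = +0.01025, p = 0.16069
step 3: Δp = +0.00993, p = 0.17062
step 4: Δp = +0.00949, p = 0.18011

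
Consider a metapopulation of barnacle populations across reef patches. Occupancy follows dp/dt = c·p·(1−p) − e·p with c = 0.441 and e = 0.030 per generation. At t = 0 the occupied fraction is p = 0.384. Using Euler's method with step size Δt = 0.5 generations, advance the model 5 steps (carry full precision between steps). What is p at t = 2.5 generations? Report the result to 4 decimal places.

Update rule: p ← p + [c·p·(1−p) − e·p]·Δt with Δt = 0.5.
step 1: Δp = +0.04640, p = 0.43040
step 2: Δp = +0.04760, p = 0.47800
step 3: Δp = +0.04785, p = 0.52585
step 4: Δp = +0.04709, p = 0.57294
step 5: Δp = +0.04536, p = 0.61829

0.6183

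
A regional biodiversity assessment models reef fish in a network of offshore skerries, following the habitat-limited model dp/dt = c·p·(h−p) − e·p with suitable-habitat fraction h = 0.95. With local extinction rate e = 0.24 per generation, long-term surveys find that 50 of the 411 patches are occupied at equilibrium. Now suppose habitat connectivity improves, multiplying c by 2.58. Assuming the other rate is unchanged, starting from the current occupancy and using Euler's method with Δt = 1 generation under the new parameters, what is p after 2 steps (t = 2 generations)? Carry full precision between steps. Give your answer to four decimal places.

Observed p* = 50/411 = 0.12165.
Balance c(h−p*) = e gives c = e/(0.95 − 0.12165) = 0.24/0.82835 = 0.28973.
Starting from p₀ = 0.12165; update p ← p + (dp/dt)·Δt with the new parameters.
  1  |  dp/dt·Δt = +0.046131  |  p_1 = 0.167786
  2  |  dp/dt·Δt = +0.057839  |  p_2 = 0.225624

0.2256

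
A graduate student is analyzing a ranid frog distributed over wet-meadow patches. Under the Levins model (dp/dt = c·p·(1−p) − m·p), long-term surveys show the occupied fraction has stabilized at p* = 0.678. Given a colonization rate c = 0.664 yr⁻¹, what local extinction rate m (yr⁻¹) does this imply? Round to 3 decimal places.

At equilibrium c(1−p*) = m.
m = 0.664 × (1 − 0.678) = 0.664 × 0.3220 = 0.2138.

0.214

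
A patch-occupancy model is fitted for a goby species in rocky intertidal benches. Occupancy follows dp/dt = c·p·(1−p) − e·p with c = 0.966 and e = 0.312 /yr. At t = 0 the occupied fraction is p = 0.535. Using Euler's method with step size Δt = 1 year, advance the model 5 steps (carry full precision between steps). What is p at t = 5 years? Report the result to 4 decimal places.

Update rule: p ← p + [c·p·(1−p) − e·p]·Δt with Δt = 1.
p: 0.53500 → 0.60840  (Δp = +0.07340)
p: 0.60840 → 0.64873  (Δp = +0.04033)
p: 0.64873 → 0.66646  (Δp = +0.01773)
p: 0.66646 → 0.67326  (Δp = +0.00680)
p: 0.67326 → 0.67570  (Δp = +0.00245)

0.6757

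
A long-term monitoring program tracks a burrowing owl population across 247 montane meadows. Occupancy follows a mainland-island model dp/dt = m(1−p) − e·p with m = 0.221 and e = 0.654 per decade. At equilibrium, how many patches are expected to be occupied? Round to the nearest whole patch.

62

p* = m/(m+e) = 0.221/0.8750 = 0.2526.
Expected occupied patches = N × p* = 247 × 0.2526 = 62.39 ≈ 62.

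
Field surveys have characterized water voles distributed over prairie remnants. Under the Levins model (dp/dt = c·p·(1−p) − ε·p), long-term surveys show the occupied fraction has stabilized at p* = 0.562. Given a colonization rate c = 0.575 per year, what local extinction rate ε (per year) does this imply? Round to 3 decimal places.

At equilibrium c(1−p*) = ε.
ε = 0.575 × (1 − 0.562) = 0.575 × 0.4380 = 0.2518.

0.252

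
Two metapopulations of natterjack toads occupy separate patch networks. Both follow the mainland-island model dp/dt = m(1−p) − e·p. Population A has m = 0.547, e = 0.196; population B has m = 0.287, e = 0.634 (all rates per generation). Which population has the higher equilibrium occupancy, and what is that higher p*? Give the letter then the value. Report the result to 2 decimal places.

A, 0.74

A: p*_A = m/(m+e) = 0.547/0.7430 = 0.7362.
B: p*_B = 0.287/0.9210 = 0.3116.
A is higher at 0.7362.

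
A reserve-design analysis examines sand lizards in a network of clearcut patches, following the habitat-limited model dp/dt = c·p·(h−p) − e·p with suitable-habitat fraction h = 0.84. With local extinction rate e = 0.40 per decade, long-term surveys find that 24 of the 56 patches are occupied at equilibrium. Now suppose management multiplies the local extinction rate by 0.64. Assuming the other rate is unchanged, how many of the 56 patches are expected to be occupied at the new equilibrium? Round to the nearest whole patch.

32

Observed p* = 24/56 = 0.42857.
Balance c(h−p*) = e gives c = e/(0.84 − 0.42857) = 0.40/0.41143 = 0.97222.
New p* = 0.84 − e/c = 0.84 − 0.25600/0.97222 = 0.57669.
Expected occupied = 56 × 0.57669 = 32.29 ≈ 32.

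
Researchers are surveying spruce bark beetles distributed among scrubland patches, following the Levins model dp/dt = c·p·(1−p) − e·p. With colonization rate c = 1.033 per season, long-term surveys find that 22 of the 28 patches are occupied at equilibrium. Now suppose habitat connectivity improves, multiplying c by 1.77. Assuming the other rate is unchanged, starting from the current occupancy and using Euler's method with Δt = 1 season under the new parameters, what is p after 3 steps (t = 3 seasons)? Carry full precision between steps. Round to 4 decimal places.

Observed p* = 22/28 = 0.78571.
Balance c(1−p*) = e gives e = 1.033×(1 − 0.78571) = 0.22136.
Starting from p₀ = 0.78571; update p ← p + (dp/dt)·Δt with the new parameters.
step 1: Δp = +0.13392, p = 0.91964
step 2: Δp = -0.06844, p = 0.85120
step 3: Δp = +0.04317, p = 0.89437

0.8944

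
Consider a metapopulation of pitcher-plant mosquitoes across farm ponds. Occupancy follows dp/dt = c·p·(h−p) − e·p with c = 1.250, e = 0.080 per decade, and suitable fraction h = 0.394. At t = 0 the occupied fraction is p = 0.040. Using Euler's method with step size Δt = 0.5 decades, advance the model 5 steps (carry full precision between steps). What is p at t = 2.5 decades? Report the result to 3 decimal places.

0.088

Update rule: p ← p + [c·p·(h−p) − e·p]·Δt with Δt = 0.5.
step 1: Δp = +0.00725, p = 0.04725
step 2: Δp = +0.00835, p = 0.05560
step 3: Δp = +0.00954, p = 0.06514
step 4: Δp = +0.01078, p = 0.07592
step 5: Δp = +0.01206, p = 0.08797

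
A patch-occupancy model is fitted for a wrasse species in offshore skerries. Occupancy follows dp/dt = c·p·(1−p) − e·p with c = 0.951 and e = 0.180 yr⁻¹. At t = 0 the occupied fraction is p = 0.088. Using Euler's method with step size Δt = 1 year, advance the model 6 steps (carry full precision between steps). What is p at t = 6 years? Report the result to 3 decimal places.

Update rule: p ← p + [c·p·(1−p) − e·p]·Δt with Δt = 1.
step 1: Δp = +0.06048, p = 0.14848
step 2: Δp = +0.09351, p = 0.24200
step 3: Δp = +0.13089, p = 0.37288
step 4: Δp = +0.15526, p = 0.52815
step 5: Δp = +0.14193, p = 0.67008
step 6: Δp = +0.08963, p = 0.75970

0.760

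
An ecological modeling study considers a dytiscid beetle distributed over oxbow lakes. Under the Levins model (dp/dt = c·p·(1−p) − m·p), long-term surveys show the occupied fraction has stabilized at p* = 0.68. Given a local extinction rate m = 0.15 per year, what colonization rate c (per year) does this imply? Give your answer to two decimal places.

0.47

At equilibrium c(1−p*) = m, so c = m/(1−p*).
c = 0.15/(1 − 0.68) = 0.15/0.3200 = 0.4688.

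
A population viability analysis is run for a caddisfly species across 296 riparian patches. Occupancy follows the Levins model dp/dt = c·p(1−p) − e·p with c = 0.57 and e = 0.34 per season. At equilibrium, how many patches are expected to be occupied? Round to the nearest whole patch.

119

p* = 1 − e/c = 1 − 0.34/0.57 = 0.4035.
Expected occupied patches = N × p* = 296 × 0.4035 = 119.44 ≈ 119.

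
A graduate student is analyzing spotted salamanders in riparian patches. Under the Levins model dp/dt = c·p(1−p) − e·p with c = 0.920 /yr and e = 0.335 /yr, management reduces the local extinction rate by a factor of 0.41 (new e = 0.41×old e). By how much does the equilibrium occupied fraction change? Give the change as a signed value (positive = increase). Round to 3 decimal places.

Before: p* = 1 − 0.335/0.920 = 0.6359.
After the change, c = 0.92, e = 0.13735, so p* = 1 − 0.13735/0.92 = 0.8507.
Δp* = 0.8507 − 0.6359 = +0.2148.

0.215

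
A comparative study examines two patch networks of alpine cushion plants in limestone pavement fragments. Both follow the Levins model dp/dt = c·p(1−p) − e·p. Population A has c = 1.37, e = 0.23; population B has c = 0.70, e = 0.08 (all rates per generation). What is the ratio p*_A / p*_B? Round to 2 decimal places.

A: p*_A = 1 − 0.23/1.37 = 0.8321.
B: p*_B = 1 − 0.08/0.70 = 0.8857.
p*_A / p*_B = 0.8321/0.8857 = 0.9395.

0.94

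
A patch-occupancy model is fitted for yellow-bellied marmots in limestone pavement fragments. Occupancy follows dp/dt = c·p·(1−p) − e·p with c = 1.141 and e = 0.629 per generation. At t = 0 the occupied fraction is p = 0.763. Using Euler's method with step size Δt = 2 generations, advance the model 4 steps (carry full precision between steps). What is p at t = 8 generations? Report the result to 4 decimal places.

0.4475

Update rule: p ← p + [c·p·(1−p) − e·p]·Δt with Δt = 2.
  1  |  dp/dt·Δt = -0.547198  |  p_1 = 0.215802
  2  |  dp/dt·Δt = +0.114707  |  p_2 = 0.330510
  3  |  dp/dt·Δt = +0.089164  |  p_3 = 0.419674
  4  |  dp/dt·Δt = +0.027826  |  p_4 = 0.447500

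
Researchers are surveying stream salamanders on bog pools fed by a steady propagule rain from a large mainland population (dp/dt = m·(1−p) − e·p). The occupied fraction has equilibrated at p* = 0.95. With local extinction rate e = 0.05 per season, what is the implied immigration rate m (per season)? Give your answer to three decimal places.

0.950

At equilibrium m(1−p*) = e·p*, so m = e·p*/(1−p*).
m = 0.05 × 0.95 / 0.0500 = 0.0475/0.0500 = 0.9500.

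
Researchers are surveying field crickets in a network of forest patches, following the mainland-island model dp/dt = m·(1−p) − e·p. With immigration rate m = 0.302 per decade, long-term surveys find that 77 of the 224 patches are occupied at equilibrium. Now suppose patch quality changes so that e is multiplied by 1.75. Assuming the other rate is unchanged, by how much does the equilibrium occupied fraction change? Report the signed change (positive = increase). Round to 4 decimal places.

Observed p* = 77/224 = 0.34375.
Balance m(1−p*) = e·p* gives e = m(1−p*)/p* = 0.302×0.65625/0.34375 = 0.57655.
New p* = m/(m+e) = 0.30200/(0.30200+1.00896) = 0.23037.
Δp* = 0.23037 − 0.34375 = -0.11338.

-0.1134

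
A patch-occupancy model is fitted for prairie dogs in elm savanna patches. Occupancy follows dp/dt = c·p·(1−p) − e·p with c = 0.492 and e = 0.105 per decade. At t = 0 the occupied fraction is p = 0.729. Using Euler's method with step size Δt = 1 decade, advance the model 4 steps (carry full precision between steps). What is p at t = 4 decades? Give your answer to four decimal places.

0.7776

Update rule: p ← p + [c·p·(1−p) − e·p]·Δt with Δt = 1.
t = 1: p = 0.72900 + (+0.02065) = 0.74965
t = 2: p = 0.74965 + (+0.01362) = 0.76328
t = 3: p = 0.76328 + (+0.00875) = 0.77203
t = 4: p = 0.77203 + (+0.00553) = 0.77756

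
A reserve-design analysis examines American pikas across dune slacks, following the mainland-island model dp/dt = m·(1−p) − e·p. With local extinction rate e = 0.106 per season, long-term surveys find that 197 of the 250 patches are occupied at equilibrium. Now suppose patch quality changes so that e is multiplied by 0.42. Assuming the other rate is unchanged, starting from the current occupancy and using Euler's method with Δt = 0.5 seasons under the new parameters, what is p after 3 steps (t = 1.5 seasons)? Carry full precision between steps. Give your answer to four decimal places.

0.8459

Observed p* = 197/250 = 0.78800.
Balance m(1−p*) = e·p* gives m = e·p*/(1−p*) = 0.106×0.78800/0.21200 = 0.39400.
Starting from p₀ = 0.78800; update p ← p + (dp/dt)·Δt with the new parameters.
  1  |  dp/dt·Δt = +0.024223  |  p_1 = 0.812223
  2  |  dp/dt·Δt = +0.018912  |  p_2 = 0.831135
  3  |  dp/dt·Δt = +0.014765  |  p_3 = 0.845900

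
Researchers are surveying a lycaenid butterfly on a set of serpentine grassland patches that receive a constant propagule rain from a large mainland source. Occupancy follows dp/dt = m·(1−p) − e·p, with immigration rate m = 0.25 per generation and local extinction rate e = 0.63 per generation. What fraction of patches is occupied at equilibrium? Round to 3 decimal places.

0.284

Setting dp/dt = 0: m − m·p* = e·p*, so m = (m+e)·p*.
p* = m/(m+e) = 0.25/(0.25+0.63) = 0.25/0.8800 = 0.2841.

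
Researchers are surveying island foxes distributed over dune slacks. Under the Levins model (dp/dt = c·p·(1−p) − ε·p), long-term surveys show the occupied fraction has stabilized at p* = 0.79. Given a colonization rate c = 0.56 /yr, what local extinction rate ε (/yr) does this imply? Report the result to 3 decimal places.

0.118

At equilibrium c(1−p*) = ε.
ε = 0.56 × (1 − 0.79) = 0.56 × 0.2100 = 0.1176.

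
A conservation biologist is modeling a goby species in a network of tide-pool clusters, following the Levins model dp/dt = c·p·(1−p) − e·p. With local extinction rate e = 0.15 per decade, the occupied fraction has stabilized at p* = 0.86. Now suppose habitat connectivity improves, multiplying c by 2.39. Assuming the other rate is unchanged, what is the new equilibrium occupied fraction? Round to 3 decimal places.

Balance c(1−p*) = e gives c = e/(1 − 0.86000) = 0.15/0.14000 = 1.07143.
New p* = 1 − e/c = 1 − 0.15000/2.56072 = 0.94142.

0.941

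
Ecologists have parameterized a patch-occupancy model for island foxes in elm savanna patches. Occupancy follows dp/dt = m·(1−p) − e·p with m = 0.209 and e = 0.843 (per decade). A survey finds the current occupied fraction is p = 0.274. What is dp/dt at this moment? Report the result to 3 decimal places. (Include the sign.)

-0.079

Colonization term: m·(1−p) = 0.209×0.7260 = 0.15173.
Extinction term: e·p = 0.23098.
dp/dt = 0.15173 − 0.23098 = -0.07925.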